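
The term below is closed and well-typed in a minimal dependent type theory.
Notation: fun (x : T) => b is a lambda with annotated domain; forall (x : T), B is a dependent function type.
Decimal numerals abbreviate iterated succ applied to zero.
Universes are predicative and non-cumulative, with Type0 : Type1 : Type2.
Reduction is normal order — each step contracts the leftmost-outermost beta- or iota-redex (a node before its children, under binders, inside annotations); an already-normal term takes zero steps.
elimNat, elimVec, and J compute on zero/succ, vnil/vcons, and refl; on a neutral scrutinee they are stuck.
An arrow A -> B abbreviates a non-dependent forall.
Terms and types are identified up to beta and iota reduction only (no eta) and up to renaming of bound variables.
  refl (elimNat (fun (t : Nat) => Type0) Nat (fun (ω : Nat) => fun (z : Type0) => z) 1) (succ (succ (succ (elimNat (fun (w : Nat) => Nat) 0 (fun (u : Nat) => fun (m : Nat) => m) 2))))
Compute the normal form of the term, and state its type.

reduced normal form:
  refl Nat 3
type:
  Eq Nat 3 3


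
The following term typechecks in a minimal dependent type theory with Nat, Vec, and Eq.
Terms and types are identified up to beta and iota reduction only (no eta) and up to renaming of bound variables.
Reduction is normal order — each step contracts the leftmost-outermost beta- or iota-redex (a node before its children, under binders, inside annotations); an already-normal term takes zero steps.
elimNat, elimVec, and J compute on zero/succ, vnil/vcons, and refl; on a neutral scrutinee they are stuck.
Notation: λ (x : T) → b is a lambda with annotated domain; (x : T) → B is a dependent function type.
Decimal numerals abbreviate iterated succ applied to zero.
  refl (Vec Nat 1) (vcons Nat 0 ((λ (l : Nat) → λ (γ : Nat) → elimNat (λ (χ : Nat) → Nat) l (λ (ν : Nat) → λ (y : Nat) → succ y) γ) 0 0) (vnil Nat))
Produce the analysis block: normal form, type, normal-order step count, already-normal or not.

resulting normal form:
  refl (Vec Nat 1) (vcons Nat 0 0 (vnil Nat))
the term's type:
  Eq (Vec Nat 1) (vcons Nat 0 0 (vnil Nat)) (vcons Nat 0 0 (vnil Nat))
reduction steps (normal order): 3
term was already normal: no
first contracted redex: a beta-redex


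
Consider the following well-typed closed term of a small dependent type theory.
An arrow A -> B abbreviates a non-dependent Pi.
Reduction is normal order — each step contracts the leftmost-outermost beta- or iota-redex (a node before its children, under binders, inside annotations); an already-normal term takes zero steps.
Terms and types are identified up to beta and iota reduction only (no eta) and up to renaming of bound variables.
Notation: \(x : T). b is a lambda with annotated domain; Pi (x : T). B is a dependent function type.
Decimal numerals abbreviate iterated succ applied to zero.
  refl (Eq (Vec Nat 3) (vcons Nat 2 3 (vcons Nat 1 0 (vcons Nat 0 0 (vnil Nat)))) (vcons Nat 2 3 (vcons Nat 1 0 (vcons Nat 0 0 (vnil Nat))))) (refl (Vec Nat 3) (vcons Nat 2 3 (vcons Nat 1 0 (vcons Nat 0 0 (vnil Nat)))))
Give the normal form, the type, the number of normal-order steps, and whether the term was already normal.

resulting normal form:
  refl (Eq (Vec Nat 3) (vcons Nat 2 3 (vcons Nat 1 0 (vcons Nat 0 0 (vnil Nat)))) (vcons Nat 2 3 (vcons Nat 1 0 (vcons Nat 0 0 (vnil Nat))))) (refl (Vec Nat 3) (vcons Nat 2 3 (vcons Nat 1 0 (vcons Nat 0 0 (vnil Nat)))))
inferred type:
  Eq (Eq (Vec Nat 3) (vcons Nat 2 3 (vcons Nat 1 0 (vcons Nat 0 0 (vnil Nat)))) (vcons Nat 2 3 (vcons Nat 1 0 (vcons Nat 0 0 (vnil Nat))))) (refl (Vec Nat 3) (vcons Nat 2 3 (vcons Nat 1 0 (vcons Nat 0 0 (vnil Nat))))) (refl (Vec Nat 3) (vcons Nat 2 3 (vcons Nat 1 0 (vcons Nat 0 0 (vnil Nat)))))
steps to reach normal form (normal order): 0
term was already normal: yes


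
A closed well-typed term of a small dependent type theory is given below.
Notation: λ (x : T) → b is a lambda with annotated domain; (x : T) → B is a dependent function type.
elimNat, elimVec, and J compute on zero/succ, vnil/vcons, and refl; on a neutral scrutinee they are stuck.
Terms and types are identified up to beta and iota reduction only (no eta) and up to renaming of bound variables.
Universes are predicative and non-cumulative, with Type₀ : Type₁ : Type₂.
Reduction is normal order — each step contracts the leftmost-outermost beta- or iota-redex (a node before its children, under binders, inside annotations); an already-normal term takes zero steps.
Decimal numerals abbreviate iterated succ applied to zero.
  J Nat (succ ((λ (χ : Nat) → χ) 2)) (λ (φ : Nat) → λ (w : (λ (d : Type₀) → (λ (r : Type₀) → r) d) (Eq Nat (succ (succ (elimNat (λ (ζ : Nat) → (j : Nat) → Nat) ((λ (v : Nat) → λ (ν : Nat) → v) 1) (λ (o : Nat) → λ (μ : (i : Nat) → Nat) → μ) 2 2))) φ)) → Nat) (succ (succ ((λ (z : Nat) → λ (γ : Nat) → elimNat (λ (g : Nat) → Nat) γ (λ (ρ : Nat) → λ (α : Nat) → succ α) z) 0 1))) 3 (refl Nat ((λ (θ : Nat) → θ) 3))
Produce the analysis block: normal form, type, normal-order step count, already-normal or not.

reduced normal form:
  3
type:
  Nat
steps to reach normal form (normal order): 4
term was already normal: no
first redex: a J iota-redex


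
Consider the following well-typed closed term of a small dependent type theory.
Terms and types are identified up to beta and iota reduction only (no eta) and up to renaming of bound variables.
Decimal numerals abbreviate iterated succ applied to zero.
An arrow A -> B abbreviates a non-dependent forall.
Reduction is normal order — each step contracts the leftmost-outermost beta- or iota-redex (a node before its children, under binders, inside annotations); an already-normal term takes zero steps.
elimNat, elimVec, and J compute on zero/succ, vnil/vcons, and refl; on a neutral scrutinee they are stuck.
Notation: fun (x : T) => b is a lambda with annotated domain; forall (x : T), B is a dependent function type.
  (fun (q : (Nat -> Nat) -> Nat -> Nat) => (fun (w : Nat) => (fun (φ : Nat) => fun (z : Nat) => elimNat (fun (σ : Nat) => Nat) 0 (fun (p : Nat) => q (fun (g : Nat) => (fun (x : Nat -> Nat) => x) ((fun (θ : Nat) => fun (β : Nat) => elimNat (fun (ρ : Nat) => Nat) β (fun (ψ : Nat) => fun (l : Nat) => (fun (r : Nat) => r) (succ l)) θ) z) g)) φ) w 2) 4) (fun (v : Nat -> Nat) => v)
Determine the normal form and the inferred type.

reduced normal form:
  8
inferred type:
  Nat
observation: normalization takes exactly 69 steps under the normal-order strategy.


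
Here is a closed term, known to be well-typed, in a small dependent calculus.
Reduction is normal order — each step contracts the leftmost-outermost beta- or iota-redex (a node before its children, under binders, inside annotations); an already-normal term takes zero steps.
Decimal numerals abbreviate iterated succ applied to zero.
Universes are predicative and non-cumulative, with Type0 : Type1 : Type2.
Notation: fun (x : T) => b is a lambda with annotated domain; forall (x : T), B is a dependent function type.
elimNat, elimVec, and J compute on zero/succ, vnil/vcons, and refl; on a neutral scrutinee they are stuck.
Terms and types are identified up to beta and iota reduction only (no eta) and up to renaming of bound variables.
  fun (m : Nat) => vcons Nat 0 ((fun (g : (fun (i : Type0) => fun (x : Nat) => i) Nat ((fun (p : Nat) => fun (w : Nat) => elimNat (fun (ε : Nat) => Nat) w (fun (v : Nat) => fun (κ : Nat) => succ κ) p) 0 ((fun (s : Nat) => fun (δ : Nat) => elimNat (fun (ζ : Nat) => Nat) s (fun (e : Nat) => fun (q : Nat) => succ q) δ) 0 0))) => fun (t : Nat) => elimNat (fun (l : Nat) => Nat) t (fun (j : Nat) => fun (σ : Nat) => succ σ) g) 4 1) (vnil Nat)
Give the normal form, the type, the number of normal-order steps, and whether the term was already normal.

normal form:
  fun (m : Nat) => vcons Nat 0 5 (vnil Nat)
inferred type:
  forall (m : Nat), Vec Nat 1
steps to reach normal form (normal order): 15
started in normal form: no
first redex: a beta-redex


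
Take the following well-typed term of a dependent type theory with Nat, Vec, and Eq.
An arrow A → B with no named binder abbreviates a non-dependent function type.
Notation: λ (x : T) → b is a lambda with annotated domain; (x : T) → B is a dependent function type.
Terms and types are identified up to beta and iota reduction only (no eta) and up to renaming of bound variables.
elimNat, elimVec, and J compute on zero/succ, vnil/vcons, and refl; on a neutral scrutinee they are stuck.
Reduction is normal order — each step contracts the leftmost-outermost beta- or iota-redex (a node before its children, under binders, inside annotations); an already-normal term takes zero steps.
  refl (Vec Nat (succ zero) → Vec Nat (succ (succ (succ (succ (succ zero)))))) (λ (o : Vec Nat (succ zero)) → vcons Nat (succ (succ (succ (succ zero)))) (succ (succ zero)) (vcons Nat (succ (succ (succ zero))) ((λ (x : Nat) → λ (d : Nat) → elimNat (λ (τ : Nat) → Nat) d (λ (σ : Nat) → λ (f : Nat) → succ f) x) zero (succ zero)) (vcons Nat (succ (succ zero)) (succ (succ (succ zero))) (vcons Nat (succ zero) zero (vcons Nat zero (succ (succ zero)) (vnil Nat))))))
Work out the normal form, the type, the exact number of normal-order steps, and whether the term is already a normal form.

reduced normal form:
  refl (Vec Nat (succ zero) → Vec Nat (succ (succ (succ (succ (succ zero)))))) (λ (o : Vec Nat (succ zero)) → vcons Nat (succ (succ (succ (succ zero)))) (succ (succ zero)) (vcons Nat (succ (succ (succ zero))) (succ zero) (vcons Nat (succ (succ zero)) (succ (succ (succ zero))) (vcons Nat (succ zero) zero (vcons Nat zero (succ (succ zero)) (vnil Nat))))))
inferred type:
  Eq (Vec Nat (succ zero) → Vec Nat (succ (succ (succ (succ (succ zero)))))) (λ (o : Vec Nat (succ zero)) → vcons Nat (succ (succ (succ (succ zero)))) (succ (succ zero)) (vcons Nat (succ (succ (succ zero))) (succ zero) (vcons Nat (succ (succ zero)) (succ (succ (succ zero))) (vcons Nat (succ zero) zero (vcons Nat zero (succ (succ zero)) (vnil Nat)))))) (λ (x : Vec Nat (succ zero)) → vcons Nat (succ (succ (succ (succ zero)))) (succ (succ zero)) (vcons Nat (succ (succ (succ zero))) (succ zero) (vcons Nat (succ (succ zero)) (succ (succ (succ zero))) (vcons Nat (succ zero) zero (vcons Nat zero (succ (succ zero)) (vnil Nat))))))
normal-order step count: 3
term was already normal: no
first redex: a beta-redex


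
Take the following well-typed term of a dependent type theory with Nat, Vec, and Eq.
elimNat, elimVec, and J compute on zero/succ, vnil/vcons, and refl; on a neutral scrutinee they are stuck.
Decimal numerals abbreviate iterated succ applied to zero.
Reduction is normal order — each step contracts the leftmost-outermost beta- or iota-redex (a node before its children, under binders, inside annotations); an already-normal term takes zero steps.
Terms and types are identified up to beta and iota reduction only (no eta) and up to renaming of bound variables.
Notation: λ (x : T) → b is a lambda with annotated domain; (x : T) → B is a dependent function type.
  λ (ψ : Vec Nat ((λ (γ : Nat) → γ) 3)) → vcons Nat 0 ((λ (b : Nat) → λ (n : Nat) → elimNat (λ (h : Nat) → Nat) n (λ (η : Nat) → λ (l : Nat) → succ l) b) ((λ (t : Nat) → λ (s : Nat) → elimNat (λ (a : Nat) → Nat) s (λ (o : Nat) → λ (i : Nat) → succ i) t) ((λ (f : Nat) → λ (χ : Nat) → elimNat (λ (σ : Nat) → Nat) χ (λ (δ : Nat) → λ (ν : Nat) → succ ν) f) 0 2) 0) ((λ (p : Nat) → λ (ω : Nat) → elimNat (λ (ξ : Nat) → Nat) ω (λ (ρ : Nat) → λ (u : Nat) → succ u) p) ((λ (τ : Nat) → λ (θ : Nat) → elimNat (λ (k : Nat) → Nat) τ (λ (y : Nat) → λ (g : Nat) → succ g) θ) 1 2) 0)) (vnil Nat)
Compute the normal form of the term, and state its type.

reduced normal form:
  λ (ψ : Vec Nat 3) → vcons Nat 0 5 (vnil Nat)
type:
  (ψ : Vec Nat 3) → Vec Nat 1
observation: 43 normal-order steps separate the term from its normal form.


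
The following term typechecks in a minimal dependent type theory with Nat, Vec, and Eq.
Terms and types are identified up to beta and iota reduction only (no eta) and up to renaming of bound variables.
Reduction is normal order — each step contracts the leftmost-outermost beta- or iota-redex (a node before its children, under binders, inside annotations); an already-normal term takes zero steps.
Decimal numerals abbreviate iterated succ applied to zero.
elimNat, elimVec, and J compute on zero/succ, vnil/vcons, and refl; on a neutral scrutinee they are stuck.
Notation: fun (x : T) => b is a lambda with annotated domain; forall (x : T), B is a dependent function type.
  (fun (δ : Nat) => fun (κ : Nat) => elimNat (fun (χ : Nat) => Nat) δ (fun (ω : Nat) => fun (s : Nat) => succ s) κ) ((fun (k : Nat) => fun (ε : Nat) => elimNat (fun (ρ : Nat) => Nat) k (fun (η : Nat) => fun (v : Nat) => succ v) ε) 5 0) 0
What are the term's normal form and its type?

resulting normal form:
  5
type:
  Nat


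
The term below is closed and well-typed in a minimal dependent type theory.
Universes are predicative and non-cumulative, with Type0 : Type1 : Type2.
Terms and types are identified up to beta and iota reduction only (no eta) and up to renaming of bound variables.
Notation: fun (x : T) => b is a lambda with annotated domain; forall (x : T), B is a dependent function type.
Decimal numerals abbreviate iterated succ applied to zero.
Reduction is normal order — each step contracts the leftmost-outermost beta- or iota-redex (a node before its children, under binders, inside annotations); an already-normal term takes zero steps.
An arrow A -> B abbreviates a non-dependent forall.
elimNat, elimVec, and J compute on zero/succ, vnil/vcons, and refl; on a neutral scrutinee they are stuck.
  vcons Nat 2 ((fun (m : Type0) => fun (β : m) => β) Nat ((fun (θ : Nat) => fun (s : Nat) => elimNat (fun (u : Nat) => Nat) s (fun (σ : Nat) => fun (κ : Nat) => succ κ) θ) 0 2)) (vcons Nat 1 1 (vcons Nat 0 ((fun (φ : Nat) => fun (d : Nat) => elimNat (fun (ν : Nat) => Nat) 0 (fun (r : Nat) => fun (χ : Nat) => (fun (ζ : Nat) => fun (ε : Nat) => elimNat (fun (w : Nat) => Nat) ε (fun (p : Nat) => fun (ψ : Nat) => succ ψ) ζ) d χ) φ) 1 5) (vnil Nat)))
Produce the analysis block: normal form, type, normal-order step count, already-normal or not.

normal form:
  vcons Nat 2 2 (vcons Nat 1 1 (vcons Nat 0 5 (vnil Nat)))
the term's type:
  Vec Nat 3
reduction steps (normal order): 29
term was already normal: no
first redex: a beta-redex


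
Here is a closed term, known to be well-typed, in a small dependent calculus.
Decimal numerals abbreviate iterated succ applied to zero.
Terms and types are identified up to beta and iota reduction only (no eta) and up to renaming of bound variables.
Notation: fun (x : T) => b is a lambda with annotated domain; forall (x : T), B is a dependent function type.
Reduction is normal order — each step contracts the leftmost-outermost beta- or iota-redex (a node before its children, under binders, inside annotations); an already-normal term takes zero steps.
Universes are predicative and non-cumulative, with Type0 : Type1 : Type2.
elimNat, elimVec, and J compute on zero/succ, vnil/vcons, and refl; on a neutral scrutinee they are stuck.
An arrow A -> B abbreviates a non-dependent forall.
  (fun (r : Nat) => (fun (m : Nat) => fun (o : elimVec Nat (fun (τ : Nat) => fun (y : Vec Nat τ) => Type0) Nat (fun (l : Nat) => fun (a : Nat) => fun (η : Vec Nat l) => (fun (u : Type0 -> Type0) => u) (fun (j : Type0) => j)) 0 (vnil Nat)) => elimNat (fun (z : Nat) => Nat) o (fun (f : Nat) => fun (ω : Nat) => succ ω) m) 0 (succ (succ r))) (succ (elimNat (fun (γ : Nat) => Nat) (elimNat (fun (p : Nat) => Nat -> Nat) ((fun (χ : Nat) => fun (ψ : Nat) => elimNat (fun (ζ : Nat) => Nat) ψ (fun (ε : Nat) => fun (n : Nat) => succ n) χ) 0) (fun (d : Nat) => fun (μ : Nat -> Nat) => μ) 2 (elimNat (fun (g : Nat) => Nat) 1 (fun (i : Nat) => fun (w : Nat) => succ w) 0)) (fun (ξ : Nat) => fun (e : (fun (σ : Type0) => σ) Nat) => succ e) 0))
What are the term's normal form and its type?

normal form:
  4
the term's type:
  Nat
observation: reduction starts at a beta-redex, and 16 normal-order steps reach the normal form.


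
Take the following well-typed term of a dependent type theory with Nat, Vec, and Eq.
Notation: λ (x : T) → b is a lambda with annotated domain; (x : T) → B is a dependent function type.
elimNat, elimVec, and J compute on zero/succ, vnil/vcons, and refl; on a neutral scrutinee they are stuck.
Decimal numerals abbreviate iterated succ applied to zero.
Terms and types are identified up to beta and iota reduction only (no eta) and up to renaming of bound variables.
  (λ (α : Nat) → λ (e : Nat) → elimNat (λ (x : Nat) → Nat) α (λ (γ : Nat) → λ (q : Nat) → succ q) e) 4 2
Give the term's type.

the term's type:
  Nat


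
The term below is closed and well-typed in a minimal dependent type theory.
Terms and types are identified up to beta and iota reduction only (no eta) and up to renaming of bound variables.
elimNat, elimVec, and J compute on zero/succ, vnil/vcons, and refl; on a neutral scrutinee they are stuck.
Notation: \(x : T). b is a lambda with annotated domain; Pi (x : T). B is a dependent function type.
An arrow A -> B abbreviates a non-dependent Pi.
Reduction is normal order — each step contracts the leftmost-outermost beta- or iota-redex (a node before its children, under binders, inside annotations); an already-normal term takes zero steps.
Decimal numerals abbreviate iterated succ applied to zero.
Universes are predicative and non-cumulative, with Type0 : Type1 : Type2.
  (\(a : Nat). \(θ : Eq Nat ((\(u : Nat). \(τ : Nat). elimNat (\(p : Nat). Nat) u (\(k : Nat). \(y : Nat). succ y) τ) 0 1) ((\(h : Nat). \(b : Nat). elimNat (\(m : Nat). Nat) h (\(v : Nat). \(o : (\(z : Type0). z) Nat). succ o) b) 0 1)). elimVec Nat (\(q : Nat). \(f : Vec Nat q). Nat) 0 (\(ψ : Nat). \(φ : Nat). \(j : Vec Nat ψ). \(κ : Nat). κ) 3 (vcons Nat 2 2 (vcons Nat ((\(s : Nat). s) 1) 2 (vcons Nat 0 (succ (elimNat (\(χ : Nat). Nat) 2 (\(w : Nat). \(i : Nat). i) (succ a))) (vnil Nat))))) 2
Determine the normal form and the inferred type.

resulting normal form:
  \(a : Eq Nat 1 1). 0
the term's type:
  Eq Nat 1 1 -> Nat
observation: the term reaches its normal form after 29 normal-order steps.


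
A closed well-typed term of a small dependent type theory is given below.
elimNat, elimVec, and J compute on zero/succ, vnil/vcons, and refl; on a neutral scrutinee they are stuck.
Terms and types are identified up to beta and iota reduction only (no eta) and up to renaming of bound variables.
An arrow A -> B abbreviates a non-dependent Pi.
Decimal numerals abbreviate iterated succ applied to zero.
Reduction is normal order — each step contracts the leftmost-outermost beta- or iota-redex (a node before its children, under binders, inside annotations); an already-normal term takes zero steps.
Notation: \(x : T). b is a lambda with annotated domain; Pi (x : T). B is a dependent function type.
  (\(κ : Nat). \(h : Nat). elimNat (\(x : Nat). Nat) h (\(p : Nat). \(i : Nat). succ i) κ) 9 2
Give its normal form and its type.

reduced normal form:
  11
type:
  Nat
observation: the first redex contracted is a beta-redex; the normal form is reached in 30 normal-order steps.


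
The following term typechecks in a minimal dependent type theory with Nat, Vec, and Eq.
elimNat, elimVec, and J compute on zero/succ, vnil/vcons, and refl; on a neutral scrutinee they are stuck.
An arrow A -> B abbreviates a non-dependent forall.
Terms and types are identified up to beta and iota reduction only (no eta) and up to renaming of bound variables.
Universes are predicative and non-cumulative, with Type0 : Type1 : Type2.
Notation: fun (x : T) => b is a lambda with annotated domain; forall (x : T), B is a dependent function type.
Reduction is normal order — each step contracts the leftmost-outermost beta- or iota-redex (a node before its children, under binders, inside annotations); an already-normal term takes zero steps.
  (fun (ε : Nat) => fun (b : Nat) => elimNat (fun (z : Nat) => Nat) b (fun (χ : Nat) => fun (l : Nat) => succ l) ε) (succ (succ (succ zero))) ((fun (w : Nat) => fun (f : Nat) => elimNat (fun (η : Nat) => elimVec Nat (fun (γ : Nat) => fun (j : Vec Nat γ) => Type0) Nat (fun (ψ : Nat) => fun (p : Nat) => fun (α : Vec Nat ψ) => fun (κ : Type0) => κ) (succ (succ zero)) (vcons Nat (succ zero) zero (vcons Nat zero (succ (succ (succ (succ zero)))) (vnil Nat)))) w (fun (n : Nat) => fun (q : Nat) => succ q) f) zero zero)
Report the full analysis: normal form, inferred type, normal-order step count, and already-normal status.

reduced normal form:
  succ (succ (succ zero))
inferred type:
  Nat
reduction steps (normal order): 15
already normal: no
first contracted redex: a beta-redex


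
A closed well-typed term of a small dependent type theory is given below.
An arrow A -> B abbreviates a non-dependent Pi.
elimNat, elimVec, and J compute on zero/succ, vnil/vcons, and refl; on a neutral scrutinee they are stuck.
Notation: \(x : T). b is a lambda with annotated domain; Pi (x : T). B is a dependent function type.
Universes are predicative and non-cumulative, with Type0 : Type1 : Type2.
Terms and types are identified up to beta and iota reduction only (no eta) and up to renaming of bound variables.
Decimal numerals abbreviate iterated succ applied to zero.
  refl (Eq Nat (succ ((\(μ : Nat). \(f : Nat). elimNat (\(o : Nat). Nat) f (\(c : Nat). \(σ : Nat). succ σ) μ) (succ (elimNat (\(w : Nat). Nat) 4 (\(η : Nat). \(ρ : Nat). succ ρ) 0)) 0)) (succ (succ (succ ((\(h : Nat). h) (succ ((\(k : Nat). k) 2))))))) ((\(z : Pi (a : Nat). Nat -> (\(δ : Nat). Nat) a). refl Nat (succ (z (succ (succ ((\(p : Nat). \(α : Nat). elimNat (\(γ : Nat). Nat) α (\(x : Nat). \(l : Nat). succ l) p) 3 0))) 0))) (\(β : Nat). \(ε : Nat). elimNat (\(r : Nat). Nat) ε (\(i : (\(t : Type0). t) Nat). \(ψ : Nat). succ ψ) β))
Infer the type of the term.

type:
  Eq (Eq Nat 6 6) (refl Nat 6) (refl Nat 6)


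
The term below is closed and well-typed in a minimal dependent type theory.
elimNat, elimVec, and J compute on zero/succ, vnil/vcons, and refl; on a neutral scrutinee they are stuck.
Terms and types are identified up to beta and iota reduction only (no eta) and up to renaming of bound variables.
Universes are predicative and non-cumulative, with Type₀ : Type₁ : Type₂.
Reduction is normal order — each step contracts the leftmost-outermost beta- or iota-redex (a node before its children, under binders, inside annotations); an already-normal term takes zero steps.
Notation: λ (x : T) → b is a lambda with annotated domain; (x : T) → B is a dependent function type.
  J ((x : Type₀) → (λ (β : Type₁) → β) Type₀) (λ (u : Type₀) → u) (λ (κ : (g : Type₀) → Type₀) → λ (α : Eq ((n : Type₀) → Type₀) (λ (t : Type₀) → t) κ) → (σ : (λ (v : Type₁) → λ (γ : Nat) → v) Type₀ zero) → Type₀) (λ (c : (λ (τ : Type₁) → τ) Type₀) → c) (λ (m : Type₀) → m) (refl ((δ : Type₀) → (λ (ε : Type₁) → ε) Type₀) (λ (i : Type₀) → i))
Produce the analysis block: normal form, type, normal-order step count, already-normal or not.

resulting normal form:
  λ (x : Type₀) → x
inferred type:
  (x : Type₀) → Type₀
normal-order step count: 2
started in normal form: no
first redex: a J iota-redex


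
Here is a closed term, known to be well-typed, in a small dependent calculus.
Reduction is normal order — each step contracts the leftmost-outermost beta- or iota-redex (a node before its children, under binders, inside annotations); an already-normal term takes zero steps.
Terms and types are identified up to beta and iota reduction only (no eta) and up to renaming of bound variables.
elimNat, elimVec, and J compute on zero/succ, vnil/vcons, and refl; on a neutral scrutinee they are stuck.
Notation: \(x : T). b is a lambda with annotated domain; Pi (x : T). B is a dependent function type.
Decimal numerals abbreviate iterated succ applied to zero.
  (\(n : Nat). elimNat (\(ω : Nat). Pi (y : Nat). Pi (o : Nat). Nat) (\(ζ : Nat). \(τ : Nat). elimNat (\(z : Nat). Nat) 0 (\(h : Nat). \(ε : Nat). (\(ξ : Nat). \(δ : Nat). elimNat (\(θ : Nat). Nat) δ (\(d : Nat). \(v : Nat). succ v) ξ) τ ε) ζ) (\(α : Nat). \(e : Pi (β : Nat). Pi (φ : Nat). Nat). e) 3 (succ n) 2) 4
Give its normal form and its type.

normal form:
  10
type:
  Nat
observation: the leftmost-outermost redex is a beta-redex, and normalization takes 74 steps.


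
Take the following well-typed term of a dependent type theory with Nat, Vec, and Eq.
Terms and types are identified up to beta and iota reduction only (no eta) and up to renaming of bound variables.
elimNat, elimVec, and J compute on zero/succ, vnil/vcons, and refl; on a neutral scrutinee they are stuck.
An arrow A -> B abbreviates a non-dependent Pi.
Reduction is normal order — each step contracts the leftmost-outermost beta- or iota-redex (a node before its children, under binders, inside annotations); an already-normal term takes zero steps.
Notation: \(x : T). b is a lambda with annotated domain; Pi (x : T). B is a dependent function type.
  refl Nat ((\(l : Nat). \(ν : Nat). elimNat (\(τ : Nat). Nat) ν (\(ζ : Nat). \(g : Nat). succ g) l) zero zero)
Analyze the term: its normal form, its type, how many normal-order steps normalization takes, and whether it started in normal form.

resulting normal form:
  refl Nat zero
inferred type:
  Eq Nat zero zero
steps to reach normal form (normal order): 3
term was already normal: no
first contracted redex: a beta-redex


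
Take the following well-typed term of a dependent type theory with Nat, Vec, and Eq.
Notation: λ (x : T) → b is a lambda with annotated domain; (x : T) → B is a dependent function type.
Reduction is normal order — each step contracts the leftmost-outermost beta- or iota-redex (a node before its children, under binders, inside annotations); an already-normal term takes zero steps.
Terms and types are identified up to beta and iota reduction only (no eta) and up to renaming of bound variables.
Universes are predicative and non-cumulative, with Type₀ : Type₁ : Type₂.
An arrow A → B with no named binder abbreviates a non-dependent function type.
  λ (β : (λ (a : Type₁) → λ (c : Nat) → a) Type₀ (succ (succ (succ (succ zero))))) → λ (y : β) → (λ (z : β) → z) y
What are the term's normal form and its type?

normal form:
  λ (β : Type₀) → λ (a : β) → a
inferred type:
  (β : Type₀) → β → β


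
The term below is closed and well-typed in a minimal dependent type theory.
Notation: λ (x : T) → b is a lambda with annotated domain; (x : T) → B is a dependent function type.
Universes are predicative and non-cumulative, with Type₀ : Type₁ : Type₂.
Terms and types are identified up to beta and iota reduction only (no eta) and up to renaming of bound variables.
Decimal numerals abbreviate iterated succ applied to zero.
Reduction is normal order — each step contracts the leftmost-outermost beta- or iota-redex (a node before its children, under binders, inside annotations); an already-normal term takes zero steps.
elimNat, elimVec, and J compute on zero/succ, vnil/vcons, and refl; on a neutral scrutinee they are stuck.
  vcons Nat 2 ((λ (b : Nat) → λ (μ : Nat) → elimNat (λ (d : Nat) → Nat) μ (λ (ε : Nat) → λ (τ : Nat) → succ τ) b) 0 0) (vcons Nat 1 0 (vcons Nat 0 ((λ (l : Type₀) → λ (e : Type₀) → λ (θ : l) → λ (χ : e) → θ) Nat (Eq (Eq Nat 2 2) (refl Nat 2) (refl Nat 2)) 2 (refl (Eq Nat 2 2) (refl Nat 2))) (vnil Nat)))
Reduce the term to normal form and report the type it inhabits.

reduced normal form:
  vcons Nat 2 0 (vcons Nat 1 0 (vcons Nat 0 2 (vnil Nat)))
the term's type:
  Vec Nat 3


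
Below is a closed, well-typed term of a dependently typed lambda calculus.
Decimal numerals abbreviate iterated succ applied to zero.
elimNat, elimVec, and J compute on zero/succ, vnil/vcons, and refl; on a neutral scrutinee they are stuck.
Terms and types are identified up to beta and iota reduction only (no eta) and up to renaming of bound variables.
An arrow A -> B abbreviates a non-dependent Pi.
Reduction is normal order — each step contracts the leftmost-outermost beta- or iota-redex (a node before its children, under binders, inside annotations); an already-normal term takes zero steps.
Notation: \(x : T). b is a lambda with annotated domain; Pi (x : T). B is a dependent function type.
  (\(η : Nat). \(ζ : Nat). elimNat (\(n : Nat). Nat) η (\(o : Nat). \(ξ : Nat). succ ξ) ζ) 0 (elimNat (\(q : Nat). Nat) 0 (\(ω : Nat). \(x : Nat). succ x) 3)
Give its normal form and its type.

normal form:
  3
type:
  Nat


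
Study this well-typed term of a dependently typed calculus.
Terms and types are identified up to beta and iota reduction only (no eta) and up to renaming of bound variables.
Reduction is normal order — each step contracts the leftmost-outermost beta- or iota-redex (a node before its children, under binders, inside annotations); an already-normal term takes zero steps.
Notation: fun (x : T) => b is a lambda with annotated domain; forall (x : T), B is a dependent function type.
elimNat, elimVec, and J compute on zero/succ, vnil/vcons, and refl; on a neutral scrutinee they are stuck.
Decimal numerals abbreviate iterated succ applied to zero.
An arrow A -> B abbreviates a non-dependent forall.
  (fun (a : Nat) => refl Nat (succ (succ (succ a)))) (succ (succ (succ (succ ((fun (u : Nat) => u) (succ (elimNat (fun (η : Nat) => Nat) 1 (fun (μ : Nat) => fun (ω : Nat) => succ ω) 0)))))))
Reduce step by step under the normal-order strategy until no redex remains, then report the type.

reduction (normal order):
  (fun (a : Nat) => refl Nat (succ (succ (succ a)))) (succ (succ (succ (succ ((fun (u : Nat) => u) (succ (elimNat (fun (η : Nat) => Nat) 1 (fun (μ : Nat) => fun (ω : Nat) => succ ω) 0)))))))
  ~> refl Nat (succ (succ (succ (succ (succ (succ (succ ((fun (a : Nat) => a) (succ (elimNat (fun (u : Nat) => Nat) 1 (fun (η : Nat) => fun (μ : Nat) => succ μ) 0))))))))))
  ~> refl Nat (succ (succ (succ (succ (succ (succ (succ (succ (elimNat (fun (a : Nat) => Nat) 1 (fun (u : Nat) => fun (η : Nat) => succ η) 0)))))))))
  ~> refl Nat 9
inferred type:
  Eq Nat 9 9


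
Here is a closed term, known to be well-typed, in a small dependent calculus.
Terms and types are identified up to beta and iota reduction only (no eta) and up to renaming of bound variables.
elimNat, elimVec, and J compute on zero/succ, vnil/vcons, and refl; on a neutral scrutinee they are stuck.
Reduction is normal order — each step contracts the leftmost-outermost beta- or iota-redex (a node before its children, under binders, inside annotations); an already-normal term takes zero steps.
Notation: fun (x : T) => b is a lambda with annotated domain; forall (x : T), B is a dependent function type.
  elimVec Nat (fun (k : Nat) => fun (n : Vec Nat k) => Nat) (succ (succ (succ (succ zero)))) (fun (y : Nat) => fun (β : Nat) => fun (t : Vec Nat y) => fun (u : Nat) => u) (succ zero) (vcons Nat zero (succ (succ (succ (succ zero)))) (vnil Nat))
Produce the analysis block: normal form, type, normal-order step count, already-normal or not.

normal form:
  succ (succ (succ (succ zero)))
type:
  Nat
reduction steps (normal order): 6
started in normal form: no
first redex: an elimVec iota-redex


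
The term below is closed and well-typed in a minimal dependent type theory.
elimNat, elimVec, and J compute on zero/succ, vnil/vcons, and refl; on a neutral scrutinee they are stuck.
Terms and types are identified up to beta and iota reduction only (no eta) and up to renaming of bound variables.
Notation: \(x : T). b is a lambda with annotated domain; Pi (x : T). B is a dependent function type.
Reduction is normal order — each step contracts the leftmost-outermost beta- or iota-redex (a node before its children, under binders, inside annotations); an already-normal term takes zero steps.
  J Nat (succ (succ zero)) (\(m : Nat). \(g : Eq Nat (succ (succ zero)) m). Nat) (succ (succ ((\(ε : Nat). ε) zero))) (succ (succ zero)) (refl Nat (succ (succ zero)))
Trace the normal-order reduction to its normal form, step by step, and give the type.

reduction (normal order):
  J Nat (succ (succ zero)) (\(m : Nat). \(g : Eq Nat (succ (succ zero)) m). Nat) (succ (succ ((\(ε : Nat). ε) zero))) (succ (succ zero)) (refl Nat (succ (succ zero)))
  ~> succ (succ ((\(m : Nat). m) zero))
  ~> succ (succ zero)
inferred type:
  Nat


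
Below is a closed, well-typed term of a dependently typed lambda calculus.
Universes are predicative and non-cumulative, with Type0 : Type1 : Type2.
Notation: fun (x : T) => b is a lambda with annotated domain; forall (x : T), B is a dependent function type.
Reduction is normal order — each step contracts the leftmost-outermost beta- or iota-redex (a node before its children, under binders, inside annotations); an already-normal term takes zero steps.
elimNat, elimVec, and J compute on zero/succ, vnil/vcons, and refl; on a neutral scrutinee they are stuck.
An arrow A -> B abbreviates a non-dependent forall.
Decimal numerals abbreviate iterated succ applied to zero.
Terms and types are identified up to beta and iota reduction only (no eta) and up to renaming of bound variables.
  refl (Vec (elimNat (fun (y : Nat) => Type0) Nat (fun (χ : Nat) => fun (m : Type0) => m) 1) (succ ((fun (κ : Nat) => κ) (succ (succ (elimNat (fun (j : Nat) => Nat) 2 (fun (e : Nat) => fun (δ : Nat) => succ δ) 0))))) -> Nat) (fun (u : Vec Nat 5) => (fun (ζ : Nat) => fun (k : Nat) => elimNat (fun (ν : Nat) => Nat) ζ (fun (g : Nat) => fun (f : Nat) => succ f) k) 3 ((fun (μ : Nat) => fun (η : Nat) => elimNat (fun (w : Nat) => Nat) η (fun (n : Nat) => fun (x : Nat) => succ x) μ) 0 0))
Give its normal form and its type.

reduced normal form:
  refl (Vec Nat 5 -> Nat) (fun (y : Vec Nat 5) => 3)
inferred type:
  Eq (Vec Nat 5 -> Nat) (fun (y : Vec Nat 5) => 3) (fun (χ : Vec Nat 5) => 3)
observation: contracting an elimNat iota-redex first, the term normalizes in 12 steps.


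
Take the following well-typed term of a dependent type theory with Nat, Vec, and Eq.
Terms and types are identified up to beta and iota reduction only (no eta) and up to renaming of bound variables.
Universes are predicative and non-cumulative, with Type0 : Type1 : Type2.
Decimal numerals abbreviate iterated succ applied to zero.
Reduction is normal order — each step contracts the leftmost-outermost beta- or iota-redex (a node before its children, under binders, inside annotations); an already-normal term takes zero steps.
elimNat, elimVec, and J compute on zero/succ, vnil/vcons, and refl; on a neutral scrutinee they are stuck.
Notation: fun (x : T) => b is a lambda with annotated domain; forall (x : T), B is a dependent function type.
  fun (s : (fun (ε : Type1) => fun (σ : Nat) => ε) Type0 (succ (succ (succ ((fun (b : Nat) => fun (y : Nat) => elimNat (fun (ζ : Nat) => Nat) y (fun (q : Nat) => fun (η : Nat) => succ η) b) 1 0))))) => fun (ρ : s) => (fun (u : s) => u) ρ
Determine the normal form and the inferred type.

normal form:
  fun (s : Type0) => fun (ε : s) => ε
inferred type:
  forall (s : Type0), forall (ε : s), s
observation: reduction starts at a beta-redex, and 3 normal-order steps reach the normal form.


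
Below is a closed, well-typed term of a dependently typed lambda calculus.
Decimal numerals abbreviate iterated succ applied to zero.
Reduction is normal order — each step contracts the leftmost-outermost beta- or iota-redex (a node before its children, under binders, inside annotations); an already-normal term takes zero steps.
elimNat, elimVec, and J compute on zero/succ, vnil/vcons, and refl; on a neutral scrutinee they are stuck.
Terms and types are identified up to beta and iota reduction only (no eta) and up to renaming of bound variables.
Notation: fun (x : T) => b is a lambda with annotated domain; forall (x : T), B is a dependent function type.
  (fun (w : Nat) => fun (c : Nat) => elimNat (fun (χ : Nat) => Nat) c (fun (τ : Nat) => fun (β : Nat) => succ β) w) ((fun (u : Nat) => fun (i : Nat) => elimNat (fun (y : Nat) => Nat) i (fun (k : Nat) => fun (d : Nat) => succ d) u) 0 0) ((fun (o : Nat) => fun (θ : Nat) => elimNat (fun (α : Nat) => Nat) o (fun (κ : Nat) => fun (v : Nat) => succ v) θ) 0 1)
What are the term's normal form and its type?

reduced normal form:
  1
the term's type:
  Nat
observation: 12 normal-order steps normalize the term, beginning with a beta-redex.


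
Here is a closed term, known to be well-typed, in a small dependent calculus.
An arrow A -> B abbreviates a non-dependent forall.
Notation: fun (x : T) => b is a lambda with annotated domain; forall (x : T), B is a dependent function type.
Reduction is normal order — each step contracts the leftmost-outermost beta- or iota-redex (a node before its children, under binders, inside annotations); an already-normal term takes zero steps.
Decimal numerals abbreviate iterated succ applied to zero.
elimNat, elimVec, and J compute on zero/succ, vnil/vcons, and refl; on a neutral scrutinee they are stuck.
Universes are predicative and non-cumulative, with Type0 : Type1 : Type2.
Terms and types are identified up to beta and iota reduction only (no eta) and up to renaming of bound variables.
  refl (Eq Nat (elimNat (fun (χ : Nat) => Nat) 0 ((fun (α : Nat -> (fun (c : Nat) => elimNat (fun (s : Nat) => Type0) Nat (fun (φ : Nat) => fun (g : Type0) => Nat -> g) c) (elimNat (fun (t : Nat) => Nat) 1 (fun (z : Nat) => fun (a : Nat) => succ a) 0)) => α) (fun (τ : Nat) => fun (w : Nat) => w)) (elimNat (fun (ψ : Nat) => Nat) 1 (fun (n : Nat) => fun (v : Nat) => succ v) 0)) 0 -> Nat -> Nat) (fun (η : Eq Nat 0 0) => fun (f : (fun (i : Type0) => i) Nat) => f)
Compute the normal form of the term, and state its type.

resulting normal form:
  refl (Eq Nat 0 0 -> Nat -> Nat) (fun (χ : Eq Nat 0 0) => fun (α : Nat) => α)
the term's type:
  Eq (Eq Nat 0 0 -> Nat -> Nat) (fun (χ : Eq Nat 0 0) => fun (α : Nat) => α) (fun (c : Eq Nat 0 0) => fun (s : Nat) => s)
observation: 7 normal-order steps normalize the term, beginning with a beta-redex.


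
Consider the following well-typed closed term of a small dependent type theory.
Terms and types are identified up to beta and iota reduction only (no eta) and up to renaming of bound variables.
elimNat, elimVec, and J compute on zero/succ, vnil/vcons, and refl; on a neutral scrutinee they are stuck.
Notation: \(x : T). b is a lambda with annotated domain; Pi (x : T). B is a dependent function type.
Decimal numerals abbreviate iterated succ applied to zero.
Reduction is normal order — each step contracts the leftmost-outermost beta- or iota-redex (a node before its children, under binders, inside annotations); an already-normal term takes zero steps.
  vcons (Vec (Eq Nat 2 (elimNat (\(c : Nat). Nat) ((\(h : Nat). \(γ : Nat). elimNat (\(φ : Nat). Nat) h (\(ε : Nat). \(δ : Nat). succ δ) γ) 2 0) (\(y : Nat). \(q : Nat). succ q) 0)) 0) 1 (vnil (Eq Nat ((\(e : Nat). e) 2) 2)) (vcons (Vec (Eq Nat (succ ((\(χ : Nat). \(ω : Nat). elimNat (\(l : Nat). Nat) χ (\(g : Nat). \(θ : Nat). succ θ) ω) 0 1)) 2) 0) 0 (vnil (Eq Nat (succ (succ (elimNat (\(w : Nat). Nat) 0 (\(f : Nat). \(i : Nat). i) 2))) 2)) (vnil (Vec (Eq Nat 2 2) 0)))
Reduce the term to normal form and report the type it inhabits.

normal form:
  vcons (Vec (Eq Nat 2 2) 0) 1 (vnil (Eq Nat 2 2)) (vcons (Vec (Eq Nat 2 2) 0) 0 (vnil (Eq Nat 2 2)) (vnil (Vec (Eq Nat 2 2) 0)))
type:
  Vec (Vec (Eq Nat 2 2) 0) 2


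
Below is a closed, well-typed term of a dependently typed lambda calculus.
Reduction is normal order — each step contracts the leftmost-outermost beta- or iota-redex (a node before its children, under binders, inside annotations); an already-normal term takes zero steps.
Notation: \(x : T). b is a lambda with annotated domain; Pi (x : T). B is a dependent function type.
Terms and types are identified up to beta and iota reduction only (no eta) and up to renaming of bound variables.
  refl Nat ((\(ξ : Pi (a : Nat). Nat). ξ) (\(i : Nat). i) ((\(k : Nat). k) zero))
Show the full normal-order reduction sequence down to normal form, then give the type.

reduction (normal order):
  refl Nat ((\(ξ : Pi (a : Nat). Nat). ξ) (\(i : Nat). i) ((\(k : Nat). k) zero))
  ~> refl Nat ((\(ξ : Nat). ξ) ((\(a : Nat). a) zero))
  ~> refl Nat ((\(ξ : Nat). ξ) zero)
  ~> refl Nat zero
type:
  Eq Nat zero zero
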